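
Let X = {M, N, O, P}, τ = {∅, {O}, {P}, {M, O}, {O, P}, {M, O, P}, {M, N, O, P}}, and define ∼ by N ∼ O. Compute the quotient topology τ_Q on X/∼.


X/∼ = {[M], [N=O], [P]}; |τ_Q| = 3.

Equivalence classes: [M], [N=O], [P].
Quotient map π: X → X/∼ sends M ↦ [M], N ↦ [N=O], O ↦ [N=O], P ↦ [P].
For each subset V ⊆ X/∼, compute π^{-1}(V) ⊆ X and check whether π^{-1}(V) ∈ τ. V is open in τ_Q iff π^{-1}(V) ∈ τ.
  V = {}: π^{-1}(V) = ∅ ∈ τ ✓.
  V = {[M]}: π^{-1}(V) = {M} ∉ τ ✗.
  V = {[N=O]}: π^{-1}(V) = {N, O} ∉ τ ✗.
  V = {[M], [N=O]}: π^{-1}(V) = {M, N, O} ∉ τ ✗.
  V = {[P]}: π^{-1}(V) = {P} ∈ τ ✓.
  V = {[M], [P]}: π^{-1}(V) = {M, P} ∉ τ ✗.
  V = {[N=O], [P]}: π^{-1}(V) = {N, O, P} ∉ τ ✗.
  V = {[M], [N=O], [P]}: π^{-1}(V) = {M, N, O, P} ∈ τ ✓.
Open sets in the quotient: τ_Q = {{}, {[P]}, {[M], [N=O], [P]}} (3 elements).


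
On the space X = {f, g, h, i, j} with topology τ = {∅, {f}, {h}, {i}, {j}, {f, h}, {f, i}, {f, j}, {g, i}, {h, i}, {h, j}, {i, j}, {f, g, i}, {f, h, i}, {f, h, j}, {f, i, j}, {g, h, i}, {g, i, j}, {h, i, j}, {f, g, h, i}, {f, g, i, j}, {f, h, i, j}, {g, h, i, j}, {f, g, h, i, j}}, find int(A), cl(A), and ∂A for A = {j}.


int(A) = {j}, cl(A) = {j}, ∂A = ∅.

Closed sets in (X, τ) are complements of opens:
  closed(X, τ) = {∅, {f}, {g}, {h}, {j}, {f, g}, {f, h}, {f, j}, {g, h}, {g, i}, {g, j}, {h, j}, {f, g, h}, {f, g, i}, {f, g, j}, {f, h, j}, {g, h, i}, {g, h, j}, {g, i, j}, {f, g, h, i}, {f, g, h, j}, {f, g, i, j}, {g, h, i, j}, {f, g, h, i, j}}.
int(A) = ⋃ {U ∈ τ : U ⊆ A}. Opens contained in A: ∅, {j}.
Taking the union of these: int(A) = {j}.
cl(A) = ⋂ {C closed : A ⊆ C}. Closed sets containing A: {j}, {f, j}, {g, j}, {h, j}, {f, g, j}, {f, h, j}, {g, h, j}, {g, i, j}, {f, g, h, j}, {f, g, i, j}, {g, h, i, j}, {f, g, h, i, j}.
Intersecting these: cl(A) = {j}.
∂A = cl(A) ∖ int(A) = {j} ∖ {j} = ∅.


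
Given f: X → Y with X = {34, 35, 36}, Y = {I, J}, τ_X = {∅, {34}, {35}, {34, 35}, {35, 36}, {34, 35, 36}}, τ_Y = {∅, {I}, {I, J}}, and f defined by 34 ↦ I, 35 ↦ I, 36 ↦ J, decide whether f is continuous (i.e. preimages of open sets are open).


f IS continuous.

Compute f^{-1}(U) for each U ∈ τ_Y:
  U = ∅: f^{-1}(U) = ∅ ∈ τ_X ✓.
  U = {I}: f^{-1}(U) = {34, 35} ∈ τ_X ✓.
  U = {I, J}: f^{-1}(U) = {34, 35, 36} ∈ τ_X ✓.
Every preimage lies in τ_X, so f IS continuous.


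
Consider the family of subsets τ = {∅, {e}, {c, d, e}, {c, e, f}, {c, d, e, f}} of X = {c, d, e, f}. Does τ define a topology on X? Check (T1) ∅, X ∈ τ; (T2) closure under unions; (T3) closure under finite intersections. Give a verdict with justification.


τ is NOT a topology on X.

Axiom (T1): ∅ ∈ τ? Yes; X ∈ τ? Yes.
Axiom (T2/T3): check pairwise unions and intersections of members of τ.
Counterexample for (T3): {c, d, e} ∩ {c, e, f} = {c, e} ∉ τ. Therefore τ is NOT a topology.


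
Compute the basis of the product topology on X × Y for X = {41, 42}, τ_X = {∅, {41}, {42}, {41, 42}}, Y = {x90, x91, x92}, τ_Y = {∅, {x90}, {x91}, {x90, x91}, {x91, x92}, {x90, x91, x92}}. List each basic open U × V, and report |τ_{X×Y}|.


Basis B = {∅ × ∅, {41} × {x90}, {41} × {x91}, {42} × {x90}, {42} × {x91}, {41} × {x90, x91}, {41, 42} × {x90}, {41} × {x91, x92}, {41, 42} × {x91}, {42} × {x90, x91}, {42} × {x91, x92}, {41} × {x90, x91, x92}, {42} × {x90, x91, x92}, {41, 42} × {x90, x91}, {41, 42} × {x91, x92}, {41, 42} × {x90, x91, x92}}; |τ_{X×Y}| = 36.

Enumerate products U × V with U ∈ τ_X, V ∈ τ_Y (deduplicated):
  ∅ × ∅ = {} (∅)
  {41} × {x90} = {(41,x90)}
  {41} × {x91} = {(41,x91)}
  {42} × {x90} = {(42,x90)}
  {42} × {x91} = {(42,x91)}
  {41} × {x90, x91} = {(41,x90), (41,x91)}
  {41, 42} × {x90} = {(41,x90), (42,x90)}
  {41} × {x91, x92} = {(41,x91), (41,x92)}
  {41, 42} × {x91} = {(41,x91), (42,x91)}
  {42} × {x90, x91} = {(42,x90), (42,x91)}
  {42} × {x91, x92} = {(42,x91), (42,x92)}
  {41} × {x90, x91, x92} = {(41,x90), (41,x91), (41,x92)}
  {42} × {x90, x91, x92} = {(42,x90), (42,x91), (42,x92)}
  {41, 42} × {x90, x91} = {(41,x90), (41,x91), (42,x90), (42,x91)}
  {41, 42} × {x91, x92} = {(41,x91), (41,x92), (42,x91), (42,x92)}
  {41, 42} × {x90, x91, x92} = {(41,x90), (41,x91), (41,x92), (42,x90), (42,x91), (42,x92)}
These 16 distinct sets form the basis B.
Close under arbitrary unions to get τ_{X×Y}; counting gives |τ_{X×Y}| = 36.


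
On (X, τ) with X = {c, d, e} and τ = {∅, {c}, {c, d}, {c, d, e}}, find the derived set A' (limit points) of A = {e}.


A' = ∅

For each x ∈ X, list the open sets U ∈ τ with x ∈ U, then check whether U ∩ (A ∖ {x}) ≠ ∅ for every such U.
  x = c: open {c} ∋ x has {c} ∩ (A ∖ {c}) = ∅, so x is NOT a limit point.
  x = d: open {c, d} ∋ x has {c, d} ∩ (A ∖ {d}) = ∅, so x is NOT a limit point.
  x = e: open {c, d, e} ∋ x has {c, d, e} ∩ (A ∖ {e}) = ∅, so x is NOT a limit point.
Collecting: A' = ∅.


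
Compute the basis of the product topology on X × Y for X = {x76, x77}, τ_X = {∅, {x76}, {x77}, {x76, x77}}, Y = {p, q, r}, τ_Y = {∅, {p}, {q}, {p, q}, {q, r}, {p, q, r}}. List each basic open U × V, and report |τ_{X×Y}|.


Basis B = {∅ × ∅, {x76} × {p}, {x76} × {q}, {x77} × {p}, {x77} × {q}, {x76} × {p, q}, {x76, x77} × {p}, {x76} × {q, r}, {x76, x77} × {q}, {x77} × {p, q}, {x77} × {q, r}, {x76} × {p, q, r}, {x77} × {p, q, r}, {x76, x77} × {p, q}, {x76, x77} × {q, r}, {x76, x77} × {p, q, r}}; |τ_{X×Y}| = 36.

Enumerate products U × V with U ∈ τ_X, V ∈ τ_Y (deduplicated):
  ∅ × ∅ = {} (∅)
  {x76} × {p} = {(x76,p)}
  {x76} × {q} = {(x76,q)}
  {x77} × {p} = {(x77,p)}
  {x77} × {q} = {(x77,q)}
  {x76} × {p, q} = {(x76,p), (x76,q)}
  {x76, x77} × {p} = {(x76,p), (x77,p)}
  {x76} × {q, r} = {(x76,q), (x76,r)}
  {x76, x77} × {q} = {(x76,q), (x77,q)}
  {x77} × {p, q} = {(x77,p), (x77,q)}
  {x77} × {q, r} = {(x77,q), (x77,r)}
  {x76} × {p, q, r} = {(x76,p), (x76,q), (x76,r)}
  {x77} × {p, q, r} = {(x77,p), (x77,q), (x77,r)}
  {x76, x77} × {p, q} = {(x76,p), (x76,q), (x77,p), (x77,q)}
  {x76, x77} × {q, r} = {(x76,q), (x76,r), (x77,q), (x77,r)}
  {x76, x77} × {p, q, r} = {(x76,p), (x76,q), (x76,r), (x77,p), (x77,q), (x77,r)}
These 16 distinct sets form the basis B.
Close under arbitrary unions to get τ_{X×Y}; counting gives |τ_{X×Y}| = 36.


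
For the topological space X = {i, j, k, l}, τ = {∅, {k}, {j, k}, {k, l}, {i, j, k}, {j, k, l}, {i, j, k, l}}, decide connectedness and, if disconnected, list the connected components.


(X, τ) is connected.

Find clopen sets (U ∈ τ with X ∖ U ∈ τ):
  U = ∅, X ∖ U = {i, j, k, l} — both open, so U is clopen.
  U = {i, j, k, l}, X ∖ U = ∅ — both open, so U is clopen.
Only trivial clopens (∅ and X) exist, so (X, τ) is connected.
Compute connected components by grouping points that agree on all clopens:
  component: {i, j, k, l}


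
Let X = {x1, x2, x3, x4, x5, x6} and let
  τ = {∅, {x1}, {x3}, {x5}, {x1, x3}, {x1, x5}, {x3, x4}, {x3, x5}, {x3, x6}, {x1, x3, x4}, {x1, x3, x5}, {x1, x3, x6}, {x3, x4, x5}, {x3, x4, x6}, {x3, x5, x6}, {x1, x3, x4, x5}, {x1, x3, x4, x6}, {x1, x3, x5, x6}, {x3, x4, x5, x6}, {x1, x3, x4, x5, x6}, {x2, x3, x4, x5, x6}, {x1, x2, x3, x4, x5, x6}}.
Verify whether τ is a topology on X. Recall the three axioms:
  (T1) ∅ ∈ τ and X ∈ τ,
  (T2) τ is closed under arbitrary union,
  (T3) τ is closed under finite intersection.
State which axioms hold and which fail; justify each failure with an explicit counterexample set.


τ IS a topology on X.

Axiom (T1): ∅ ∈ τ? Yes; X ∈ τ? Yes.
Axiom (T2/T3): check pairwise unions and intersections of members of τ.
All pairwise intersections and unions checked — each lies in τ. Therefore τ satisfies (T1), (T2), (T3): it IS a topology on X.


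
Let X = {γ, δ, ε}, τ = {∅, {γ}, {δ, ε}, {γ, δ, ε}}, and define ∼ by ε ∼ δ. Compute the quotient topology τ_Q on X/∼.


X/∼ = {[γ], [δ=ε]}; |τ_Q| = 4.

Equivalence classes: [γ], [δ=ε].
Quotient map π: X → X/∼ sends γ ↦ [γ], δ ↦ [δ=ε], ε ↦ [δ=ε].
For each subset V ⊆ X/∼, compute π^{-1}(V) ⊆ X and check whether π^{-1}(V) ∈ τ. V is open in τ_Q iff π^{-1}(V) ∈ τ.
  V = {}: π^{-1}(V) = ∅ ∈ τ ✓.
  V = {[γ]}: π^{-1}(V) = {γ} ∈ τ ✓.
  V = {[δ=ε]}: π^{-1}(V) = {δ, ε} ∈ τ ✓.
  V = {[γ], [δ=ε]}: π^{-1}(V) = {γ, δ, ε} ∈ τ ✓.
Open sets in the quotient: τ_Q = {{}, {[γ]}, {[δ=ε]}, {[γ], [δ=ε]}} (4 elements).


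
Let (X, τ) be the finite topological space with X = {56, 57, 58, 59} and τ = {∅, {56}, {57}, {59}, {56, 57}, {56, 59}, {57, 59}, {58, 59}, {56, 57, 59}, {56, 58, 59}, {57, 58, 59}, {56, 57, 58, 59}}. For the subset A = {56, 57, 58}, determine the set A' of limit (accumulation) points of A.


A' = ∅

For each x ∈ X, list the open sets U ∈ τ with x ∈ U, then check whether U ∩ (A ∖ {x}) ≠ ∅ for every such U.
  x = 56: open {56} ∋ x has {56} ∩ (A ∖ {56}) = ∅, so x is NOT a limit point.
  x = 57: open {57} ∋ x has {57} ∩ (A ∖ {57}) = ∅, so x is NOT a limit point.
  x = 58: open {58, 59} ∋ x has {58, 59} ∩ (A ∖ {58}) = ∅, so x is NOT a limit point.
  x = 59: open {59} ∋ x has {59} ∩ (A ∖ {59}) = ∅, so x is NOT a limit point.
Collecting: A' = ∅.


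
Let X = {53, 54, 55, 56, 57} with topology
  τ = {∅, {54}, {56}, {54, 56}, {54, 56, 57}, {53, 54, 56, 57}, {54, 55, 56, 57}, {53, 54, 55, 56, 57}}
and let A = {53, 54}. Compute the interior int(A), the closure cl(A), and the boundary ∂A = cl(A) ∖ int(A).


int(A) = {54}, cl(A) = {53, 54, 55, 57}, ∂A = {53, 55, 57}.

Closed sets in (X, τ) are complements of opens:
  closed(X, τ) = {∅, {53}, {55}, {53, 55}, {53, 55, 57}, {53, 54, 55, 57}, {53, 55, 56, 57}, {53, 54, 55, 56, 57}}.
int(A) = ⋃ {U ∈ τ : U ⊆ A}. Opens contained in A: ∅, {54}.
Taking the union of these: int(A) = {54}.
cl(A) = ⋂ {C closed : A ⊆ C}. Closed sets containing A: {53, 54, 55, 57}, {53, 54, 55, 56, 57}.
Intersecting these: cl(A) = {53, 54, 55, 57}.
∂A = cl(A) ∖ int(A) = {53, 54, 55, 57} ∖ {54} = {53, 55, 57}.


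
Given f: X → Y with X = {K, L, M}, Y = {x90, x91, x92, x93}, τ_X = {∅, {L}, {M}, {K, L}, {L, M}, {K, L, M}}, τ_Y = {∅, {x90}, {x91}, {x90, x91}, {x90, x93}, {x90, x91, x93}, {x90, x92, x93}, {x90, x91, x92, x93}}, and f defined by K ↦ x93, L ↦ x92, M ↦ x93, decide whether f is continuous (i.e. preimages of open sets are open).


f is NOT continuous.

Compute f^{-1}(U) for each U ∈ τ_Y:
  U = ∅: f^{-1}(U) = ∅ ∈ τ_X ✓.
  U = {x90}: f^{-1}(U) = ∅ ∈ τ_X ✓.
  U = {x91}: f^{-1}(U) = ∅ ∈ τ_X ✓.
  U = {x90, x91}: f^{-1}(U) = ∅ ∈ τ_X ✓.
  U = {x90, x93}: f^{-1}(U) = {K, M} ∉ τ_X ✗.
  U = {x90, x91, x93}: f^{-1}(U) = {K, M} ∉ τ_X ✗.
  U = {x90, x92, x93}: f^{-1}(U) = {K, L, M} ∈ τ_X ✓.
  U = {x90, x91, x92, x93}: f^{-1}(U) = {K, L, M} ∈ τ_X ✓.
Found U = {x90, x93} with f^{-1}(U) = {K, M} not in τ_X. Therefore f is NOT continuous.


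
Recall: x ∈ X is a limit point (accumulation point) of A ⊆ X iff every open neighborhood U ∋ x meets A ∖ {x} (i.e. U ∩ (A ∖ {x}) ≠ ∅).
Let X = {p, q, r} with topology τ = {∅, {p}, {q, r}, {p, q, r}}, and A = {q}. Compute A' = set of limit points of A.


A' = {r}

For each x ∈ X, list the open sets U ∈ τ with x ∈ U, then check whether U ∩ (A ∖ {x}) ≠ ∅ for every such U.
  x = p: open {p} ∋ x has {p} ∩ (A ∖ {p}) = ∅, so x is NOT a limit point.
  x = q: open {q, r} ∋ x has {q, r} ∩ (A ∖ {q}) = ∅, so x is NOT a limit point.
  x = r: opens ∋ x are {q, r}, {p, q, r}; each meets A ∖ {r}, so x IS a limit point.
Collecting: A' = {r}.


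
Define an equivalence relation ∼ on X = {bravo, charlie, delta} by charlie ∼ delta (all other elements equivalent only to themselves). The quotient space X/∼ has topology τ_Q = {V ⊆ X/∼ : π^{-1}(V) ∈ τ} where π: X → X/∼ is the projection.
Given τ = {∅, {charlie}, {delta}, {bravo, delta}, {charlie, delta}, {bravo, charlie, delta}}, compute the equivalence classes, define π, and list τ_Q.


X/∼ = {[bravo], [charlie=delta]}; |τ_Q| = 3.

Equivalence classes: [bravo], [charlie=delta].
Quotient map π: X → X/∼ sends bravo ↦ [bravo], charlie ↦ [charlie=delta], delta ↦ [charlie=delta].
For each subset V ⊆ X/∼, compute π^{-1}(V) ⊆ X and check whether π^{-1}(V) ∈ τ. V is open in τ_Q iff π^{-1}(V) ∈ τ.
  V = {}: π^{-1}(V) = ∅ ∈ τ ✓.
  V = {[bravo]}: π^{-1}(V) = {bravo} ∉ τ ✗.
  V = {[charlie=delta]}: π^{-1}(V) = {charlie, delta} ∈ τ ✓.
  V = {[bravo], [charlie=delta]}: π^{-1}(V) = {bravo, charlie, delta} ∈ τ ✓.
Open sets in the quotient: τ_Q = {{}, {[charlie=delta]}, {[bravo], [charlie=delta]}} (3 elements).


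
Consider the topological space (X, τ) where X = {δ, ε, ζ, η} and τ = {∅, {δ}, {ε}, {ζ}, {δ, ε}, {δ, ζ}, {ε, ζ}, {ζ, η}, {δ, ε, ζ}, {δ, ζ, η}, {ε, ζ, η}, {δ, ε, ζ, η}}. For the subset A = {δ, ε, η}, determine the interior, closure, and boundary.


int(A) = {δ, ε}, cl(A) = {δ, ε, η}, ∂A = {η}.

Closed sets in (X, τ) are complements of opens:
  closed(X, τ) = {∅, {δ}, {ε}, {η}, {δ, ε}, {δ, η}, {ε, η}, {ζ, η}, {δ, ε, η}, {δ, ζ, η}, {ε, ζ, η}, {δ, ε, ζ, η}}.
int(A) = ⋃ {U ∈ τ : U ⊆ A}. Opens contained in A: ∅, {δ}, {ε}, {δ, ε}.
Taking the union of these: int(A) = {δ, ε}.
cl(A) = ⋂ {C closed : A ⊆ C}. Closed sets containing A: {δ, ε, η}, {δ, ε, ζ, η}.
Intersecting these: cl(A) = {δ, ε, η}.
∂A = cl(A) ∖ int(A) = {δ, ε, η} ∖ {δ, ε} = {η}.


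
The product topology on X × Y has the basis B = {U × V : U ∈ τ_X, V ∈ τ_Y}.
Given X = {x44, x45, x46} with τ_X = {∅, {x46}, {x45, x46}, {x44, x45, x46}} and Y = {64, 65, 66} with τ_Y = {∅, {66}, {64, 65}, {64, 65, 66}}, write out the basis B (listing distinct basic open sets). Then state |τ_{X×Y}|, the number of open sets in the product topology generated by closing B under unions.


Basis B = {∅ × ∅, {x46} × {66}, {x45, x46} × {66}, {x46} × {64, 65}, {x44, x45, x46} × {66}, {x46} × {64, 65, 66}, {x45, x46} × {64, 65}, {x44, x45, x46} × {64, 65}, {x45, x46} × {64, 65, 66}, {x44, x45, x46} × {64, 65, 66}}; |τ_{X×Y}| = 16.

Enumerate products U × V with U ∈ τ_X, V ∈ τ_Y (deduplicated):
  ∅ × ∅ = {} (∅)
  {x46} × {66} = {(x46,66)}
  {x45, x46} × {66} = {(x45,66), (x46,66)}
  {x46} × {64, 65} = {(x46,64), (x46,65)}
  {x44, x45, x46} × {66} = {(x44,66), (x45,66), (x46,66)}
  {x46} × {64, 65, 66} = {(x46,64), (x46,65), (x46,66)}
  {x45, x46} × {64, 65} = {(x45,64), (x45,65), (x46,64), (x46,65)}
  {x44, x45, x46} × {64, 65} = {(x44,64), (x44,65), (x45,64), (x45,65), (x46,64), (x46,65)}
  {x45, x46} × {64, 65, 66} = {(x45,64), (x45,65), (x45,66), (x46,64), (x46,65), (x46,66)}
  {x44, x45, x46} × {64, 65, 66} = {(x44,64), (x44,65), (x44,66), (x45,64), (x45,65), (x45,66), (x46,64), (x46,65), (x46,66)}
These 10 distinct sets form the basis B.
Close under arbitrary unions to get τ_{X×Y}; counting gives |τ_{X×Y}| = 16.


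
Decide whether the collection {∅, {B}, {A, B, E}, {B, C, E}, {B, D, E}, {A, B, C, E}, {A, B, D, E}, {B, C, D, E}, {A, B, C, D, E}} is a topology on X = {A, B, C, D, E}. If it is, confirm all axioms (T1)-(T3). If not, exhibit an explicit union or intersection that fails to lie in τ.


τ is NOT a topology on X.

Axiom (T1): ∅ ∈ τ? Yes; X ∈ τ? Yes.
Axiom (T2/T3): check pairwise unions and intersections of members of τ.
Counterexample for (T3): {A, B, E} ∩ {B, C, E} = {B, E} ∉ τ. Therefore τ is NOT a topology.


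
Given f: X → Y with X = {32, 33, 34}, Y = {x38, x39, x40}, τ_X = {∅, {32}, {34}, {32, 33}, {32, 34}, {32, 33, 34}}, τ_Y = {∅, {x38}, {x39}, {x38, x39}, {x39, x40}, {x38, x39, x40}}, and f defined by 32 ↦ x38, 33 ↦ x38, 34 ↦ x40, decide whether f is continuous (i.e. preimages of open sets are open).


f IS continuous.

Compute f^{-1}(U) for each U ∈ τ_Y:
  U = ∅: f^{-1}(U) = ∅ ∈ τ_X ✓.
  U = {x38}: f^{-1}(U) = {32, 33} ∈ τ_X ✓.
  U = {x39}: f^{-1}(U) = ∅ ∈ τ_X ✓.
  U = {x38, x39}: f^{-1}(U) = {32, 33} ∈ τ_X ✓.
  U = {x39, x40}: f^{-1}(U) = {34} ∈ τ_X ✓.
  U = {x38, x39, x40}: f^{-1}(U) = {32, 33, 34} ∈ τ_X ✓.
Every preimage lies in τ_X, so f IS continuous.


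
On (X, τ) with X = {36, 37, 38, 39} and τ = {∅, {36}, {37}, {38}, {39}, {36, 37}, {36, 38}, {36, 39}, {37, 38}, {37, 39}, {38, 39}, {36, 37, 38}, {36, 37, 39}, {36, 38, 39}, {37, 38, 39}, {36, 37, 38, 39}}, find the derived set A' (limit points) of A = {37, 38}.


A' = ∅

For each x ∈ X, list the open sets U ∈ τ with x ∈ U, then check whether U ∩ (A ∖ {x}) ≠ ∅ for every such U.
  x = 36: open {36} ∋ x has {36} ∩ (A ∖ {36}) = ∅, so x is NOT a limit point.
  x = 37: open {37} ∋ x has {37} ∩ (A ∖ {37}) = ∅, so x is NOT a limit point.
  x = 38: open {38} ∋ x has {38} ∩ (A ∖ {38}) = ∅, so x is NOT a limit point.
  x = 39: open {39} ∋ x has {39} ∩ (A ∖ {39}) = ∅, so x is NOT a limit point.
Collecting: A' = ∅.


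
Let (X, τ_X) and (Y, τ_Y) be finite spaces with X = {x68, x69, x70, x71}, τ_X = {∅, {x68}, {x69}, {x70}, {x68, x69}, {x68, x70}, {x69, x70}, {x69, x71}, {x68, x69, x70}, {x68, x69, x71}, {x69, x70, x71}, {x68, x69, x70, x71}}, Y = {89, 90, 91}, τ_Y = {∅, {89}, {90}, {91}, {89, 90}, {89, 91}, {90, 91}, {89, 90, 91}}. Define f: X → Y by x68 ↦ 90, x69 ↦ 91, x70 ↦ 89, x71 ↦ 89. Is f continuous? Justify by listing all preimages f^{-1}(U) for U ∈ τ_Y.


f is NOT continuous.

Compute f^{-1}(U) for each U ∈ τ_Y:
  U = ∅: f^{-1}(U) = ∅ ∈ τ_X ✓.
  U = {89}: f^{-1}(U) = {x70, x71} ∉ τ_X ✗.
  U = {90}: f^{-1}(U) = {x68} ∈ τ_X ✓.
  U = {91}: f^{-1}(U) = {x69} ∈ τ_X ✓.
  U = {89, 90}: f^{-1}(U) = {x68, x70, x71} ∉ τ_X ✗.
  U = {89, 91}: f^{-1}(U) = {x69, x70, x71} ∈ τ_X ✓.
  U = {90, 91}: f^{-1}(U) = {x68, x69} ∈ τ_X ✓.
  U = {89, 90, 91}: f^{-1}(U) = {x68, x69, x70, x71} ∈ τ_X ✓.
Found U = {89} with f^{-1}(U) = {x70, x71} not in τ_X. Therefore f is NOT continuous.


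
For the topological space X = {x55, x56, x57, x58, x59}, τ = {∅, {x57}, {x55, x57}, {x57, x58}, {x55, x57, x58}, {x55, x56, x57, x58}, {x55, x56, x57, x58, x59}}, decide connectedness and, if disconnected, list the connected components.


(X, τ) is connected.

Find clopen sets (U ∈ τ with X ∖ U ∈ τ):
  U = ∅, X ∖ U = {x55, x56, x57, x58, x59} — both open, so U is clopen.
  U = {x55, x56, x57, x58, x59}, X ∖ U = ∅ — both open, so U is clopen.
Only trivial clopens (∅ and X) exist, so (X, τ) is connected.
Compute connected components by grouping points that agree on all clopens:
  component: {x55, x56, x57, x58, x59}


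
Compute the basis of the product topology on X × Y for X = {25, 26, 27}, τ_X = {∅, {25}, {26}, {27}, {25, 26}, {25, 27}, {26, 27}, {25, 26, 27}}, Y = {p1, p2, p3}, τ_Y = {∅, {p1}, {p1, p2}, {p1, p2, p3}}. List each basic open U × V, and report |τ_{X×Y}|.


Basis B = {∅ × ∅, {25} × {p1}, {26} × {p1}, {27} × {p1}, {25} × {p1, p2}, {25, 26} × {p1}, {25, 27} × {p1}, {26} × {p1, p2}, {26, 27} × {p1}, {27} × {p1, p2}, {25} × {p1, p2, p3}, {25, 26, 27} × {p1}, {26} × {p1, p2, p3}, {27} × {p1, p2, p3}, {25, 26} × {p1, p2}, {25, 27} × {p1, p2}, {26, 27} × {p1, p2}, {25, 26} × {p1, p2, p3}, {25, 27} × {p1, p2, p3}, {25, 26, 27} × {p1, p2}, {26, 27} × {p1, p2, p3}, {25, 26, 27} × {p1, p2, p3}}; |τ_{X×Y}| = 64.

Enumerate products U × V with U ∈ τ_X, V ∈ τ_Y (deduplicated):
  ∅ × ∅ = {} (∅)
  {25} × {p1} = {(25,p1)}
  {26} × {p1} = {(26,p1)}
  {27} × {p1} = {(27,p1)}
  {25} × {p1, p2} = {(25,p1), (25,p2)}
  {25, 26} × {p1} = {(25,p1), (26,p1)}
  {25, 27} × {p1} = {(25,p1), (27,p1)}
  {26} × {p1, p2} = {(26,p1), (26,p2)}
  {26, 27} × {p1} = {(26,p1), (27,p1)}
  {27} × {p1, p2} = {(27,p1), (27,p2)}
  {25} × {p1, p2, p3} = {(25,p1), (25,p2), (25,p3)}
  {25, 26, 27} × {p1} = {(25,p1), (26,p1), (27,p1)}
  {26} × {p1, p2, p3} = {(26,p1), (26,p2), (26,p3)}
  {27} × {p1, p2, p3} = {(27,p1), (27,p2), (27,p3)}
  {25, 26} × {p1, p2} = {(25,p1), (25,p2), (26,p1), (26,p2)}
  {25, 27} × {p1, p2} = {(25,p1), (25,p2), (27,p1), (27,p2)}
  {26, 27} × {p1, p2} = {(26,p1), (26,p2), (27,p1), (27,p2)}
  {25, 26} × {p1, p2, p3} = {(25,p1), (25,p2), (25,p3), (26,p1), (26,p2), (26,p3)}
  {25, 27} × {p1, p2, p3} = {(25,p1), (25,p2), (25,p3), (27,p1), (27,p2), (27,p3)}
  {25, 26, 27} × {p1, p2} = {(25,p1), (25,p2), (26,p1), (26,p2), (27,p1), (27,p2)}
  {26, 27} × {p1, p2, p3} = {(26,p1), (26,p2), (26,p3), (27,p1), (27,p2), (27,p3)}
  {25, 26, 27} × {p1, p2, p3} = {(25,p1), (25,p2), (25,p3), (26,p1), (26,p2), (26,p3), (27,p1), (27,p2), (27,p3)}
These 22 distinct sets form the basis B.
Close under arbitrary unions to get τ_{X×Y}; counting gives |τ_{X×Y}| = 64.


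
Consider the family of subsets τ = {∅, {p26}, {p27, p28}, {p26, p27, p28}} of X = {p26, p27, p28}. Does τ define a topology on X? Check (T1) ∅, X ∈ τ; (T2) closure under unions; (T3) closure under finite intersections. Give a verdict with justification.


τ IS a topology on X.

Axiom (T1): ∅ ∈ τ? Yes; X ∈ τ? Yes.
Axiom (T2/T3): check pairwise unions and intersections of members of τ.
All pairwise intersections and unions checked — each lies in τ. Therefore τ satisfies (T1), (T2), (T3): it IS a topology on X.


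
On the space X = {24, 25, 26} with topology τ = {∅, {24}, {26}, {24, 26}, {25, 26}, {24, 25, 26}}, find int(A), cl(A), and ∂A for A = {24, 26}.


int(A) = {24, 26}, cl(A) = {24, 25, 26}, ∂A = {25}.

Closed sets in (X, τ) are complements of opens:
  closed(X, τ) = {∅, {24}, {25}, {24, 25}, {25, 26}, {24, 25, 26}}.
int(A) = ⋃ {U ∈ τ : U ⊆ A}. Opens contained in A: ∅, {24}, {26}, {24, 26}.
Taking the union of these: int(A) = {24, 26}.
cl(A) = ⋂ {C closed : A ⊆ C}. Closed sets containing A: {24, 25, 26}.
Intersecting these: cl(A) = {24, 25, 26}.
∂A = cl(A) ∖ int(A) = {24, 25, 26} ∖ {24, 26} = {25}.


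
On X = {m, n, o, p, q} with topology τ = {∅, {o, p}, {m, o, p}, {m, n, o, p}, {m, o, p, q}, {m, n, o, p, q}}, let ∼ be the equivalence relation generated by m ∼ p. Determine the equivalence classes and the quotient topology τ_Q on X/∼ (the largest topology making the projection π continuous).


X/∼ = {[m=p], [n], [o], [q]}; |τ_Q| = 5.

Equivalence classes: [m=p], [n], [o], [q].
Quotient map π: X → X/∼ sends m ↦ [m=p], n ↦ [n], o ↦ [o], p ↦ [m=p], q ↦ [q].
For each subset V ⊆ X/∼, compute π^{-1}(V) ⊆ X and check whether π^{-1}(V) ∈ τ. V is open in τ_Q iff π^{-1}(V) ∈ τ.
  V = {}: π^{-1}(V) = ∅ ∈ τ ✓.
  V = {[m=p]}: π^{-1}(V) = {m, p} ∉ τ ✗.
  V = {[n]}: π^{-1}(V) = {n} ∉ τ ✗.
  V = {[m=p], [n]}: π^{-1}(V) = {m, n, p} ∉ τ ✗.
  V = {[o]}: π^{-1}(V) = {o} ∉ τ ✗.
  V = {[m=p], [o]}: π^{-1}(V) = {m, o, p} ∈ τ ✓.
  V = {[n], [o]}: π^{-1}(V) = {n, o} ∉ τ ✗.
  V = {[m=p], [n], [o]}: π^{-1}(V) = {m, n, o, p} ∈ τ ✓.
  V = {[q]}: π^{-1}(V) = {q} ∉ τ ✗.
  V = {[m=p], [q]}: π^{-1}(V) = {m, p, q} ∉ τ ✗.
  V = {[n], [q]}: π^{-1}(V) = {n, q} ∉ τ ✗.
  V = {[m=p], [n], [q]}: π^{-1}(V) = {m, n, p, q} ∉ τ ✗.
  V = {[o], [q]}: π^{-1}(V) = {o, q} ∉ τ ✗.
  V = {[m=p], [o], [q]}: π^{-1}(V) = {m, o, p, q} ∈ τ ✓.
  V = {[n], [o], [q]}: π^{-1}(V) = {n, o, q} ∉ τ ✗.
  V = {[m=p], [n], [o], [q]}: π^{-1}(V) = {m, n, o, p, q} ∈ τ ✓.
Open sets in the quotient: τ_Q = {{}, {[m=p], [o]}, {[m=p], [n], [o]}, {[m=p], [o], [q]}, {[m=p], [n], [o], [q]}} (5 elements).


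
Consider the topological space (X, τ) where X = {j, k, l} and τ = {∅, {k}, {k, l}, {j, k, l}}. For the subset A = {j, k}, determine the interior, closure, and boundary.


int(A) = {k}, cl(A) = {j, k, l}, ∂A = {j, l}.

Closed sets in (X, τ) are complements of opens:
  closed(X, τ) = {∅, {j}, {j, l}, {j, k, l}}.
int(A) = ⋃ {U ∈ τ : U ⊆ A}. Opens contained in A: ∅, {k}.
Taking the union of these: int(A) = {k}.
cl(A) = ⋂ {C closed : A ⊆ C}. Closed sets containing A: {j, k, l}.
Intersecting these: cl(A) = {j, k, l}.
∂A = cl(A) ∖ int(A) = {j, k, l} ∖ {k} = {j, l}.


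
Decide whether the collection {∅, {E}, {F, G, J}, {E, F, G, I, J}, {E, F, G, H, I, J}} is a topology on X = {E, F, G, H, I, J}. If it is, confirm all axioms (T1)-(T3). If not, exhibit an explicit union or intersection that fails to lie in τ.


τ is NOT a topology on X.

Axiom (T1): ∅ ∈ τ? Yes; X ∈ τ? Yes.
Axiom (T2/T3): check pairwise unions and intersections of members of τ.
Counterexample for (T2): {E} ∪ {F, G, J} = {E, F, G, J} ∉ τ. Therefore τ is NOT a topology.


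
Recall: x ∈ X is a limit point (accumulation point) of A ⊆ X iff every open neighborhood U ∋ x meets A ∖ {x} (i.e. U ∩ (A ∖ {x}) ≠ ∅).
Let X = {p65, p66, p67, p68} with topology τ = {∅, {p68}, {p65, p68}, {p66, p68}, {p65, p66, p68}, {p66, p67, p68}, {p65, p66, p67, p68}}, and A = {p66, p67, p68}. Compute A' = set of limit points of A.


A' = {p65, p66, p67}

For each x ∈ X, list the open sets U ∈ τ with x ∈ U, then check whether U ∩ (A ∖ {x}) ≠ ∅ for every such U.
  x = p65: opens ∋ x are {p65, p68}, {p65, p66, p68}, {p65, p66, p67, p68}; each meets A ∖ {p65}, so x IS a limit point.
  x = p66: opens ∋ x are {p66, p68}, {p65, p66, p68}, {p66, p67, p68}, {p65, p66, p67, p68}; each meets A ∖ {p66}, so x IS a limit point.
  x = p67: opens ∋ x are {p66, p67, p68}, {p65, p66, p67, p68}; each meets A ∖ {p67}, so x IS a limit point.
  x = p68: open {p68} ∋ x has {p68} ∩ (A ∖ {p68}) = ∅, so x is NOT a limit point.
Collecting: A' = {p65, p66, p67}.


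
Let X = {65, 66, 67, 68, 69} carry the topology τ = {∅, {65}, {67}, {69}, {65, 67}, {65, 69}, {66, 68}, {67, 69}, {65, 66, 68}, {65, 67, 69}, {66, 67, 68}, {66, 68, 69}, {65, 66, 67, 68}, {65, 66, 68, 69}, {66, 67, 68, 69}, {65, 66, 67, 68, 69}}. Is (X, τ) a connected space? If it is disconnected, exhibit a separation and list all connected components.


(X, τ) is disconnected; components = [{65}, {67}, {69}, {66, 68}].

Find clopen sets (U ∈ τ with X ∖ U ∈ τ):
  U = ∅, X ∖ U = {65, 66, 67, 68, 69} — both open, so U is clopen.
  U = {65}, X ∖ U = {66, 67, 68, 69} — both open, so U is clopen.
  U = {67}, X ∖ U = {65, 66, 68, 69} — both open, so U is clopen.
  U = {69}, X ∖ U = {65, 66, 67, 68} — both open, so U is clopen.
  U = {65, 67}, X ∖ U = {66, 68, 69} — both open, so U is clopen.
  U = {65, 69}, X ∖ U = {66, 67, 68} — both open, so U is clopen.
  U = {66, 68}, X ∖ U = {65, 67, 69} — both open, so U is clopen.
  U = {67, 69}, X ∖ U = {65, 66, 68} — both open, so U is clopen.
  U = {65, 66, 68}, X ∖ U = {67, 69} — both open, so U is clopen.
  U = {65, 67, 69}, X ∖ U = {66, 68} — both open, so U is clopen.
  U = {66, 67, 68}, X ∖ U = {65, 69} — both open, so U is clopen.
  U = {66, 68, 69}, X ∖ U = {65, 67} — both open, so U is clopen.
  U = {65, 66, 67, 68}, X ∖ U = {69} — both open, so U is clopen.
  U = {65, 66, 68, 69}, X ∖ U = {67} — both open, so U is clopen.
  U = {66, 67, 68, 69}, X ∖ U = {65} — both open, so U is clopen.
  U = {65, 66, 67, 68, 69}, X ∖ U = ∅ — both open, so U is clopen.
Nontrivial clopen(s) exist: e.g. {65, 69}. So (X, τ) is disconnected.
Compute connected components by grouping points that agree on all clopens:
  component: {65}
  component: {67}
  component: {69}
  component: {66, 68}


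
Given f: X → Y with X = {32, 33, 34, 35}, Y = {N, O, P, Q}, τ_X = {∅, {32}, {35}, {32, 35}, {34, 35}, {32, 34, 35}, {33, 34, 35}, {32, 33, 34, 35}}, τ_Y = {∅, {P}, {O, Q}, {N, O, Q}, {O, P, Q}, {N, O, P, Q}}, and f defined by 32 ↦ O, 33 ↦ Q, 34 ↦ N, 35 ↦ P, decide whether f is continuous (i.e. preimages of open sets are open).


f is NOT continuous.

Compute f^{-1}(U) for each U ∈ τ_Y:
  U = ∅: f^{-1}(U) = ∅ ∈ τ_X ✓.
  U = {P}: f^{-1}(U) = {35} ∈ τ_X ✓.
  U = {O, Q}: f^{-1}(U) = {32, 33} ∉ τ_X ✗.
  U = {N, O, Q}: f^{-1}(U) = {32, 33, 34} ∉ τ_X ✗.
  U = {O, P, Q}: f^{-1}(U) = {32, 33, 35} ∉ τ_X ✗.
  U = {N, O, P, Q}: f^{-1}(U) = {32, 33, 34, 35} ∈ τ_X ✓.
Found U = {O, Q} with f^{-1}(U) = {32, 33} not in τ_X. Therefore f is NOT continuous.


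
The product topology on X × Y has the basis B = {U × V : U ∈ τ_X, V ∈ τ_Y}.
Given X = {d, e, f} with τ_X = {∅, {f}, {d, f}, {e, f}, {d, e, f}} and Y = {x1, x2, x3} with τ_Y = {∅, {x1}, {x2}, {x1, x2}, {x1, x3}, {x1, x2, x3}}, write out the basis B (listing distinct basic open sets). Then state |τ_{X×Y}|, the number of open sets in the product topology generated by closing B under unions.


Basis B = {∅ × ∅, {f} × {x1}, {f} × {x2}, {d, f} × {x1}, {d, f} × {x2}, {e, f} × {x1}, {e, f} × {x2}, {f} × {x1, x2}, {f} × {x1, x3}, {d, e, f} × {x1}, {d, e, f} × {x2}, {f} × {x1, x2, x3}, {d, f} × {x1, x2}, {d, f} × {x1, x3}, {e, f} × {x1, x2}, {e, f} × {x1, x3}, {d, f} × {x1, x2, x3}, {d, e, f} × {x1, x2}, {d, e, f} × {x1, x3}, {e, f} × {x1, x2, x3}, {d, e, f} × {x1, x2, x3}}; |τ_{X×Y}| = 70.

Enumerate products U × V with U ∈ τ_X, V ∈ τ_Y (deduplicated):
  ∅ × ∅ = {} (∅)
  {f} × {x1} = {(f,x1)}
  {f} × {x2} = {(f,x2)}
  {d, f} × {x1} = {(d,x1), (f,x1)}
  {d, f} × {x2} = {(d,x2), (f,x2)}
  {e, f} × {x1} = {(e,x1), (f,x1)}
  {e, f} × {x2} = {(e,x2), (f,x2)}
  {f} × {x1, x2} = {(f,x1), (f,x2)}
  {f} × {x1, x3} = {(f,x1), (f,x3)}
  {d, e, f} × {x1} = {(d,x1), (e,x1), (f,x1)}
  {d, e, f} × {x2} = {(d,x2), (e,x2), (f,x2)}
  {f} × {x1, x2, x3} = {(f,x1), (f,x2), (f,x3)}
  {d, f} × {x1, x2} = {(d,x1), (d,x2), (f,x1), (f,x2)}
  {d, f} × {x1, x3} = {(d,x1), (d,x3), (f,x1), (f,x3)}
  {e, f} × {x1, x2} = {(e,x1), (e,x2), (f,x1), (f,x2)}
  {e, f} × {x1, x3} = {(e,x1), (e,x3), (f,x1), (f,x3)}
  {d, f} × {x1, x2, x3} = {(d,x1), (d,x2), (d,x3), (f,x1), (f,x2), (f,x3)}
  {d, e, f} × {x1, x2} = {(d,x1), (d,x2), (e,x1), (e,x2), (f,x1), (f,x2)}
  {d, e, f} × {x1, x3} = {(d,x1), (d,x3), (e,x1), (e,x3), (f,x1), (f,x3)}
  {e, f} × {x1, x2, x3} = {(e,x1), (e,x2), (e,x3), (f,x1), (f,x2), (f,x3)}
  {d, e, f} × {x1, x2, x3} = {(d,x1), (d,x2), (d,x3), (e,x1), (e,x2), (e,x3), (f,x1), (f,x2), (f,x3)}
These 21 distinct sets form the basis B.
Close under arbitrary unions to get τ_{X×Y}; counting gives |τ_{X×Y}| = 70.


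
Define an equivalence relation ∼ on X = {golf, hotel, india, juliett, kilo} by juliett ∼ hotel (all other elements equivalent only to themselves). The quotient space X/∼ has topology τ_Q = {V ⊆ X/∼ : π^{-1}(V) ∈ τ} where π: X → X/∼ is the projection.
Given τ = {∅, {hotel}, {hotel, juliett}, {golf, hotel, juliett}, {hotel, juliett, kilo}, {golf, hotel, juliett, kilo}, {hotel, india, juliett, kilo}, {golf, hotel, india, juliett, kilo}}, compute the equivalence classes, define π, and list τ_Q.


X/∼ = {[golf], [hotel=juliett], [india], [kilo]}; |τ_Q| = 7.

Equivalence classes: [golf], [hotel=juliett], [india], [kilo].
Quotient map π: X → X/∼ sends golf ↦ [golf], hotel ↦ [hotel=juliett], india ↦ [india], juliett ↦ [hotel=juliett], kilo ↦ [kilo].
For each subset V ⊆ X/∼, compute π^{-1}(V) ⊆ X and check whether π^{-1}(V) ∈ τ. V is open in τ_Q iff π^{-1}(V) ∈ τ.
  V = {}: π^{-1}(V) = ∅ ∈ τ ✓.
  V = {[golf]}: π^{-1}(V) = {golf} ∉ τ ✗.
  V = {[hotel=juliett]}: π^{-1}(V) = {hotel, juliett} ∈ τ ✓.
  V = {[golf], [hotel=juliett]}: π^{-1}(V) = {golf, hotel, juliett} ∈ τ ✓.
  V = {[india]}: π^{-1}(V) = {india} ∉ τ ✗.
  V = {[golf], [india]}: π^{-1}(V) = {golf, india} ∉ τ ✗.
  V = {[hotel=juliett], [india]}: π^{-1}(V) = {hotel, india, juliett} ∉ τ ✗.
  V = {[golf], [hotel=juliett], [india]}: π^{-1}(V) = {golf, hotel, india, juliett} ∉ τ ✗.
  V = {[kilo]}: π^{-1}(V) = {kilo} ∉ τ ✗.
  V = {[golf], [kilo]}: π^{-1}(V) = {golf, kilo} ∉ τ ✗.
  V = {[hotel=juliett], [kilo]}: π^{-1}(V) = {hotel, juliett, kilo} ∈ τ ✓.
  V = {[golf], [hotel=juliett], [kilo]}: π^{-1}(V) = {golf, hotel, juliett, kilo} ∈ τ ✓.
  V = {[india], [kilo]}: π^{-1}(V) = {india, kilo} ∉ τ ✗.
  V = {[golf], [india], [kilo]}: π^{-1}(V) = {golf, india, kilo} ∉ τ ✗.
  V = {[hotel=juliett], [india], [kilo]}: π^{-1}(V) = {hotel, india, juliett, kilo} ∈ τ ✓.
  V = {[golf], [hotel=juliett], [india], [kilo]}: π^{-1}(V) = {golf, hotel, india, juliett, kilo} ∈ τ ✓.
Open sets in the quotient: τ_Q = {{}, {[hotel=juliett]}, {[golf], [hotel=juliett]}, {[hotel=juliett], [kilo]}, {[golf], [hotel=juliett], [kilo]}, {[hotel=juliett], [india], [kilo]}, {[golf], [hotel=juliett], [india], [kilo]}} (7 elements).


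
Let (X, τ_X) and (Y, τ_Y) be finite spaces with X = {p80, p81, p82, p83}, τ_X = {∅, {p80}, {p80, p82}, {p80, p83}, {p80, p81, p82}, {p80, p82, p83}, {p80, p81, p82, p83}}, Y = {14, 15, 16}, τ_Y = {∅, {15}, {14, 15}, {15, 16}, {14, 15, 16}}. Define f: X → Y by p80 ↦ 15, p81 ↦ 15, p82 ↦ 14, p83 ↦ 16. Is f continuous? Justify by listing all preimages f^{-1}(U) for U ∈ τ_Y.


f is NOT continuous.

Compute f^{-1}(U) for each U ∈ τ_Y:
  U = ∅: f^{-1}(U) = ∅ ∈ τ_X ✓.
  U = {15}: f^{-1}(U) = {p80, p81} ∉ τ_X ✗.
  U = {14, 15}: f^{-1}(U) = {p80, p81, p82} ∈ τ_X ✓.
  U = {15, 16}: f^{-1}(U) = {p80, p81, p83} ∉ τ_X ✗.
  U = {14, 15, 16}: f^{-1}(U) = {p80, p81, p82, p83} ∈ τ_X ✓.
Found U = {15} with f^{-1}(U) = {p80, p81} not in τ_X. Therefore f is NOT continuous.


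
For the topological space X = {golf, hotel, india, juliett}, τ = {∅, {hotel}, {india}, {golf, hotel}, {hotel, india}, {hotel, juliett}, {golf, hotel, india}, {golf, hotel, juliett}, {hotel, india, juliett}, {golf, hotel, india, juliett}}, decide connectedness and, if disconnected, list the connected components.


(X, τ) is disconnected; components = [{india}, {golf, hotel, juliett}].

Find clopen sets (U ∈ τ with X ∖ U ∈ τ):
  U = ∅, X ∖ U = {golf, hotel, india, juliett} — both open, so U is clopen.
  U = {india}, X ∖ U = {golf, hotel, juliett} — both open, so U is clopen.
  U = {golf, hotel, juliett}, X ∖ U = {india} — both open, so U is clopen.
  U = {golf, hotel, india, juliett}, X ∖ U = ∅ — both open, so U is clopen.
Nontrivial clopen(s) exist: e.g. {golf, hotel, juliett}. So (X, τ) is disconnected.
Compute connected components by grouping points that agree on all clopens:
  component: {india}
  component: {golf, hotel, juliett}


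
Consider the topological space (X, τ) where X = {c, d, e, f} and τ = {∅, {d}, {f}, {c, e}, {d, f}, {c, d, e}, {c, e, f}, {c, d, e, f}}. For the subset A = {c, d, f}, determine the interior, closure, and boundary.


int(A) = {d, f}, cl(A) = {c, d, e, f}, ∂A = {c, e}.

Closed sets in (X, τ) are complements of opens:
  closed(X, τ) = {∅, {d}, {f}, {c, e}, {d, f}, {c, d, e}, {c, e, f}, {c, d, e, f}}.
int(A) = ⋃ {U ∈ τ : U ⊆ A}. Opens contained in A: ∅, {d}, {f}, {d, f}.
Taking the union of these: int(A) = {d, f}.
cl(A) = ⋂ {C closed : A ⊆ C}. Closed sets containing A: {c, d, e, f}.
Intersecting these: cl(A) = {c, d, e, f}.
∂A = cl(A) ∖ int(A) = {c, d, e, f} ∖ {d, f} = {c, e}.


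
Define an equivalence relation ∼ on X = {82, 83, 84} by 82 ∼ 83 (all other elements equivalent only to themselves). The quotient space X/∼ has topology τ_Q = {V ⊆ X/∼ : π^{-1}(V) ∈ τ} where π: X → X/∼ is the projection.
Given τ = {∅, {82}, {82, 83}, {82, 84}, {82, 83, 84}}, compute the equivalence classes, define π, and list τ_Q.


X/∼ = {[82=83], [84]}; |τ_Q| = 3.

Equivalence classes: [82=83], [84].
Quotient map π: X → X/∼ sends 82 ↦ [82=83], 83 ↦ [82=83], 84 ↦ [84].
For each subset V ⊆ X/∼, compute π^{-1}(V) ⊆ X and check whether π^{-1}(V) ∈ τ. V is open in τ_Q iff π^{-1}(V) ∈ τ.
  V = {}: π^{-1}(V) = ∅ ∈ τ ✓.
  V = {[82=83]}: π^{-1}(V) = {82, 83} ∈ τ ✓.
  V = {[84]}: π^{-1}(V) = {84} ∉ τ ✗.
  V = {[82=83], [84]}: π^{-1}(V) = {82, 83, 84} ∈ τ ✓.
Open sets in the quotient: τ_Q = {{}, {[82=83]}, {[82=83], [84]}} (3 elements).


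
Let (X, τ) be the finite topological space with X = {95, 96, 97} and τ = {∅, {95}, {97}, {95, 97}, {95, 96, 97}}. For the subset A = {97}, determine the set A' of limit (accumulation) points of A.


A' = {96}

For each x ∈ X, list the open sets U ∈ τ with x ∈ U, then check whether U ∩ (A ∖ {x}) ≠ ∅ for every such U.
  x = 95: open {95} ∋ x has {95} ∩ (A ∖ {95}) = ∅, so x is NOT a limit point.
  x = 96: opens ∋ x are {95, 96, 97}; each meets A ∖ {96}, so x IS a limit point.
  x = 97: open {97} ∋ x has {97} ∩ (A ∖ {97}) = ∅, so x is NOT a limit point.
Collecting: A' = {96}.


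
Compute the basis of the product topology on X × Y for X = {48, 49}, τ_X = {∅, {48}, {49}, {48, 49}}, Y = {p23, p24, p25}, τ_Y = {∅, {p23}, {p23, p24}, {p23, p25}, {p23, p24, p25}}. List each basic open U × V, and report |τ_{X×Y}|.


Basis B = {∅ × ∅, {48} × {p23}, {49} × {p23}, {48} × {p23, p24}, {48} × {p23, p25}, {48, 49} × {p23}, {49} × {p23, p24}, {49} × {p23, p25}, {48} × {p23, p24, p25}, {49} × {p23, p24, p25}, {48, 49} × {p23, p24}, {48, 49} × {p23, p25}, {48, 49} × {p23, p24, p25}}; |τ_{X×Y}| = 25.

Enumerate products U × V with U ∈ τ_X, V ∈ τ_Y (deduplicated):
  ∅ × ∅ = {} (∅)
  {48} × {p23} = {(48,p23)}
  {49} × {p23} = {(49,p23)}
  {48} × {p23, p24} = {(48,p23), (48,p24)}
  {48} × {p23, p25} = {(48,p23), (48,p25)}
  {48, 49} × {p23} = {(48,p23), (49,p23)}
  {49} × {p23, p24} = {(49,p23), (49,p24)}
  {49} × {p23, p25} = {(49,p23), (49,p25)}
  {48} × {p23, p24, p25} = {(48,p23), (48,p24), (48,p25)}
  {49} × {p23, p24, p25} = {(49,p23), (49,p24), (49,p25)}
  {48, 49} × {p23, p24} = {(48,p23), (48,p24), (49,p23), (49,p24)}
  {48, 49} × {p23, p25} = {(48,p23), (48,p25), (49,p23), (49,p25)}
  {48, 49} × {p23, p24, p25} = {(48,p23), (48,p24), (48,p25), (49,p23), (49,p24), (49,p25)}
These 13 distinct sets form the basis B.
Close under arbitrary unions to get τ_{X×Y}; counting gives |τ_{X×Y}| = 25.


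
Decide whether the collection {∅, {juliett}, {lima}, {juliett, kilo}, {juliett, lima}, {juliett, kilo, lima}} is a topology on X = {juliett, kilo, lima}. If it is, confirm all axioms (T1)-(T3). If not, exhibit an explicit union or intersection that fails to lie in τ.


τ IS a topology on X.

Axiom (T1): ∅ ∈ τ? Yes; X ∈ τ? Yes.
Axiom (T2/T3): check pairwise unions and intersections of members of τ.
All pairwise intersections and unions checked — each lies in τ. Therefore τ satisfies (T1), (T2), (T3): it IS a topology on X.


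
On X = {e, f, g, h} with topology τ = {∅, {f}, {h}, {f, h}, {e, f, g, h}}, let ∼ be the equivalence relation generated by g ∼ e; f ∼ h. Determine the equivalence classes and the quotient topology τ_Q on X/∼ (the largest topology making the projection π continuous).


X/∼ = {[e=g], [f=h]}; |τ_Q| = 3.

Equivalence classes: [e=g], [f=h].
Quotient map π: X → X/∼ sends e ↦ [e=g], f ↦ [f=h], g ↦ [e=g], h ↦ [f=h].
For each subset V ⊆ X/∼, compute π^{-1}(V) ⊆ X and check whether π^{-1}(V) ∈ τ. V is open in τ_Q iff π^{-1}(V) ∈ τ.
  V = {}: π^{-1}(V) = ∅ ∈ τ ✓.
  V = {[e=g]}: π^{-1}(V) = {e, g} ∉ τ ✗.
  V = {[f=h]}: π^{-1}(V) = {f, h} ∈ τ ✓.
  V = {[e=g], [f=h]}: π^{-1}(V) = {e, f, g, h} ∈ τ ✓.
Open sets in the quotient: τ_Q = {{}, {[f=h]}, {[e=g], [f=h]}} (3 elements).


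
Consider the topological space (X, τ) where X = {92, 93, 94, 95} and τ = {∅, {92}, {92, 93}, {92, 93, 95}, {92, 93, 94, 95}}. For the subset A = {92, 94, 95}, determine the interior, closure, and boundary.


int(A) = {92}, cl(A) = {92, 93, 94, 95}, ∂A = {93, 94, 95}.

Closed sets in (X, τ) are complements of opens:
  closed(X, τ) = {∅, {94}, {94, 95}, {93, 94, 95}, {92, 93, 94, 95}}.
int(A) = ⋃ {U ∈ τ : U ⊆ A}. Opens contained in A: ∅, {92}.
Taking the union of these: int(A) = {92}.
cl(A) = ⋂ {C closed : A ⊆ C}. Closed sets containing A: {92, 93, 94, 95}.
Intersecting these: cl(A) = {92, 93, 94, 95}.
∂A = cl(A) ∖ int(A) = {92, 93, 94, 95} ∖ {92} = {93, 94, 95}.
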